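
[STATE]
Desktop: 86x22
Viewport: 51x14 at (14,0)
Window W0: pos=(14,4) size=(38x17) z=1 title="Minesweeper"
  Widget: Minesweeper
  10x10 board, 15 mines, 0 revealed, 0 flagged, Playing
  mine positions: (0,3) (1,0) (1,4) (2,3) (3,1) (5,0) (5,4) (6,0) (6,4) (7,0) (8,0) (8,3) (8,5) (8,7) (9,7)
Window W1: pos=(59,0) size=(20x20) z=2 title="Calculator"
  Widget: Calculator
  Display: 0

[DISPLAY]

                                             ┏━━━━━
                                             ┃ Calc
                                             ┠─────
                                             ┃     
┏━━━━━━━━━━━━━━━━━━━━━━━━━━━━━━━━━━━━┓       ┃┌───┬
┃ Minesweeper                        ┃       ┃│ 7 │
┠────────────────────────────────────┨       ┃├───┼
┃■■■■■■■■■■                          ┃       ┃│ 4 │
┃■■■■■■■■■■                          ┃       ┃├───┼
┃■■■■■■■■■■                          ┃       ┃│ 1 │
┃■■■■■■■■■■                          ┃       ┃├───┼
┃■■■■■■■■■■                          ┃       ┃│ 0 │
┃■■■■■■■■■■                          ┃       ┃├───┼
┃■■■■■■■■■■                          ┃       ┃│ C │


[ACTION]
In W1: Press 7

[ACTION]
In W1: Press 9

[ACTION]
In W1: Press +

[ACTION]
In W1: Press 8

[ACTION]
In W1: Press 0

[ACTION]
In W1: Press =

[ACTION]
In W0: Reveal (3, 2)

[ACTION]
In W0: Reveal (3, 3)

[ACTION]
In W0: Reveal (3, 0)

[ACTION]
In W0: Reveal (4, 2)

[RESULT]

                                             ┏━━━━━
                                             ┃ Calc
                                             ┠─────
                                             ┃     
┏━━━━━━━━━━━━━━━━━━━━━━━━━━━━━━━━━━━━┓       ┃┌───┬
┃ Minesweeper                        ┃       ┃│ 7 │
┠────────────────────────────────────┨       ┃├───┼
┃■■■■■■■■■■                          ┃       ┃│ 4 │
┃■■■■■■■■■■                          ┃       ┃├───┼
┃■■■■■■■■■■                          ┃       ┃│ 1 │
┃1■21■■■■■■                          ┃       ┃├───┼
┃■■1■■■■■■■                          ┃       ┃│ 0 │
┃■■■■■■■■■■                          ┃       ┃├───┼
┃■■■■■■■■■■                          ┃       ┃│ C │


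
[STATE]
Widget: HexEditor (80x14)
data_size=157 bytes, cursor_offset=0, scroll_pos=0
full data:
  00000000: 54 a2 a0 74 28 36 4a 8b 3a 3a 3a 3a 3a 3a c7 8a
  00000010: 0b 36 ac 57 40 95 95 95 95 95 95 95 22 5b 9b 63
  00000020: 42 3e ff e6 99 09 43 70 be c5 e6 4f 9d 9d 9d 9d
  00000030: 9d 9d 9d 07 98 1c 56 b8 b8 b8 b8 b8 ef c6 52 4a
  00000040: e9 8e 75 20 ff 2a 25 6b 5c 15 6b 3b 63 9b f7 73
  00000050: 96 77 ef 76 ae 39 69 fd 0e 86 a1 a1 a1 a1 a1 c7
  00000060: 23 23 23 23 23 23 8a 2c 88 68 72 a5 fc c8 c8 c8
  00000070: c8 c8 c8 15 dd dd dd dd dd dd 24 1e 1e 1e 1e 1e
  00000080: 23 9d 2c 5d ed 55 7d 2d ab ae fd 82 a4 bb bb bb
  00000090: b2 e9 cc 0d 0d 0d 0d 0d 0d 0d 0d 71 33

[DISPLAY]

00000000  54 a2 a0 74 28 36 4a 8b  3a 3a 3a 3a 3a 3a c7 8a  |T..t(6J.::::::..|  
00000010  0b 36 ac 57 40 95 95 95  95 95 95 95 22 5b 9b 63  |.6.W@......."[.c|  
00000020  42 3e ff e6 99 09 43 70  be c5 e6 4f 9d 9d 9d 9d  |B>....Cp...O....|  
00000030  9d 9d 9d 07 98 1c 56 b8  b8 b8 b8 b8 ef c6 52 4a  |......V.......RJ|  
00000040  e9 8e 75 20 ff 2a 25 6b  5c 15 6b 3b 63 9b f7 73  |..u .*%k\.k;c..s|  
00000050  96 77 ef 76 ae 39 69 fd  0e 86 a1 a1 a1 a1 a1 c7  |.w.v.9i.........|  
00000060  23 23 23 23 23 23 8a 2c  88 68 72 a5 fc c8 c8 c8  |######.,.hr.....|  
00000070  c8 c8 c8 15 dd dd dd dd  dd dd 24 1e 1e 1e 1e 1e  |..........$.....|  
00000080  23 9d 2c 5d ed 55 7d 2d  ab ae fd 82 a4 bb bb bb  |#.,].U}-........|  
00000090  b2 e9 cc 0d 0d 0d 0d 0d  0d 0d 0d 71 33           |...........q3   |  
                                                                                
                                                                                
                                                                                
                                                                                


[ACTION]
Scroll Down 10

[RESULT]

00000090  b2 e9 cc 0d 0d 0d 0d 0d  0d 0d 0d 71 33           |...........q3   |  
                                                                                
                                                                                
                                                                                
                                                                                
                                                                                
                                                                                
                                                                                
                                                                                
                                                                                
                                                                                
                                                                                
                                                                                
                                                                                


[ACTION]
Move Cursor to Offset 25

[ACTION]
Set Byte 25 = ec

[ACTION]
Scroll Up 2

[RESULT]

00000070  c8 c8 c8 15 dd dd dd dd  dd dd 24 1e 1e 1e 1e 1e  |..........$.....|  
00000080  23 9d 2c 5d ed 55 7d 2d  ab ae fd 82 a4 bb bb bb  |#.,].U}-........|  
00000090  b2 e9 cc 0d 0d 0d 0d 0d  0d 0d 0d 71 33           |...........q3   |  
                                                                                
                                                                                
                                                                                
                                                                                
                                                                                
                                                                                
                                                                                
                                                                                
                                                                                
                                                                                
                                                                                


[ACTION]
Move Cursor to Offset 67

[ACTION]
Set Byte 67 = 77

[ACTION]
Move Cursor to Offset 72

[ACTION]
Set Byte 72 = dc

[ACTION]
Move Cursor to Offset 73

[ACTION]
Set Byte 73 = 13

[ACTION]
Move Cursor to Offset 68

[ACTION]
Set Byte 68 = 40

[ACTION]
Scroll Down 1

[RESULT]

00000080  23 9d 2c 5d ed 55 7d 2d  ab ae fd 82 a4 bb bb bb  |#.,].U}-........|  
00000090  b2 e9 cc 0d 0d 0d 0d 0d  0d 0d 0d 71 33           |...........q3   |  
                                                                                
                                                                                
                                                                                
                                                                                
                                                                                
                                                                                
                                                                                
                                                                                
                                                                                
                                                                                
                                                                                
                                                                                


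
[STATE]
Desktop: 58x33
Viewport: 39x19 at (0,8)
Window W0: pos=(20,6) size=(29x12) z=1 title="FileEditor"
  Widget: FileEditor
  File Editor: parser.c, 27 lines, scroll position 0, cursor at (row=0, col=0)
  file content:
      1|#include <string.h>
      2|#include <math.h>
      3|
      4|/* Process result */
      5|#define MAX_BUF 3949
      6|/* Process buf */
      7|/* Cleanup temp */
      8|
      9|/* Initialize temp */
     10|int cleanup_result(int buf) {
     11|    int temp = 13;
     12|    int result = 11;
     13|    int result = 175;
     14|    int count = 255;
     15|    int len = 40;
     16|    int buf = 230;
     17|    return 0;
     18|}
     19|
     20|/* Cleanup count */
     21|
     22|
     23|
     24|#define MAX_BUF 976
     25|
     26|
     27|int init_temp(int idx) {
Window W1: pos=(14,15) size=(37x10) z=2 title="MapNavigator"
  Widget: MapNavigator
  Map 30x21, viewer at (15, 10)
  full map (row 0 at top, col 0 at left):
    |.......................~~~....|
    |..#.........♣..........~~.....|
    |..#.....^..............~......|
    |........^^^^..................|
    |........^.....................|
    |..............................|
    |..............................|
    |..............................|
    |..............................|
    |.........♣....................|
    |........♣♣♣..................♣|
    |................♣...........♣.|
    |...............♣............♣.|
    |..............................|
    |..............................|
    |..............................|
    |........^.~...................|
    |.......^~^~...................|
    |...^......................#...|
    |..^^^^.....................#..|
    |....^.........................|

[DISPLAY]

                    ┠──────────────────
                    ┃█include <string.h
                    ┃#include <math.h> 
                    ┃                  
                    ┃/* Process result 
                    ┃#define MAX_BUF 39
                    ┃/* Process buf */ 
              ┏━━━━━━━━━━━━━━━━━━━━━━━━
              ┃ MapNavigator           
              ┠────────────────────────
              ┃  ......................
              ┃  ......................
              ┃  .........♣............
              ┃  ........♣♣♣....@......
              ┃  ................♣.....
              ┃  ...............♣......
              ┗━━━━━━━━━━━━━━━━━━━━━━━━
                                       
                                       


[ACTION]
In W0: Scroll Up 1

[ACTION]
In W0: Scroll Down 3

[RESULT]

                    ┠──────────────────
                    ┃/* Process result 
                    ┃#define MAX_BUF 39
                    ┃/* Process buf */ 
                    ┃/* Cleanup temp */
                    ┃                  
                    ┃/* Initialize temp
              ┏━━━━━━━━━━━━━━━━━━━━━━━━
              ┃ MapNavigator           
              ┠────────────────────────
              ┃  ......................
              ┃  ......................
              ┃  .........♣............
              ┃  ........♣♣♣....@......
              ┃  ................♣.....
              ┃  ...............♣......
              ┗━━━━━━━━━━━━━━━━━━━━━━━━
                                       
                                       


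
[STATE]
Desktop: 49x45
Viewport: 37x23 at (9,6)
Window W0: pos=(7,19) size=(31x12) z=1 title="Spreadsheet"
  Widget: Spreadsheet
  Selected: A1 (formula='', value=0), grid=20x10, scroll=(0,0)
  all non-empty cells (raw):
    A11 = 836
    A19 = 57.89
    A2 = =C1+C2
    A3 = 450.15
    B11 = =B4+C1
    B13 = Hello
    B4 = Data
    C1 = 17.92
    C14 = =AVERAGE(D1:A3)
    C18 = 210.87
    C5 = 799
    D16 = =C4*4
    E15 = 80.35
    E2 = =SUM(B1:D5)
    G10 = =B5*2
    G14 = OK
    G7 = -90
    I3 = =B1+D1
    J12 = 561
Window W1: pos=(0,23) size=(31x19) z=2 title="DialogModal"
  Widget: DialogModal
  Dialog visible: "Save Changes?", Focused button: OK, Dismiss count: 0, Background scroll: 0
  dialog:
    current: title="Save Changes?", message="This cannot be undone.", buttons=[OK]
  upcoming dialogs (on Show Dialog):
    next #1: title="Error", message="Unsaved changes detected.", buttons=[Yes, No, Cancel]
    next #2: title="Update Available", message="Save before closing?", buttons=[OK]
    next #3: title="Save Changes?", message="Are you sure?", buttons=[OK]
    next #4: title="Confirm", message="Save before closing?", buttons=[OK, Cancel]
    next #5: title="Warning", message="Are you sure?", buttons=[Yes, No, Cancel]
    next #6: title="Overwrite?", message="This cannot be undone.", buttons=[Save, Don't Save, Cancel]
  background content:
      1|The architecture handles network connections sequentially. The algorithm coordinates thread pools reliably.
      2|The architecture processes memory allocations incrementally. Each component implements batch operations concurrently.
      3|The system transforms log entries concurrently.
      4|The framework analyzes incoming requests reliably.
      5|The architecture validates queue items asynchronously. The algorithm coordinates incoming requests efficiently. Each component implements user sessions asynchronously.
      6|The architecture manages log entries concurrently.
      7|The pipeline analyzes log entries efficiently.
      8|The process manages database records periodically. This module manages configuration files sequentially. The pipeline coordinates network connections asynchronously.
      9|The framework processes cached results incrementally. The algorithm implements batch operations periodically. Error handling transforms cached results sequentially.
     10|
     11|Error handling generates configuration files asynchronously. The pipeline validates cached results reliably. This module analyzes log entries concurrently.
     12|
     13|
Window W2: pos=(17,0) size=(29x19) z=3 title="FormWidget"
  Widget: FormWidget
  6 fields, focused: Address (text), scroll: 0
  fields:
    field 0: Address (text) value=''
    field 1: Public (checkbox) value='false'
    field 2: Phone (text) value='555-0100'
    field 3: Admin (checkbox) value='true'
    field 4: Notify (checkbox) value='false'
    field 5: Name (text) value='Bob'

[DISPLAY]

        ┃  Admin:      [x]          ┃
        ┃  Notify:     [ ]          ┃
        ┃  Name:       [Bob        ]┃
        ┃                           ┃
        ┃                           ┃
        ┃                           ┃
        ┃                           ┃
        ┃                           ┃
        ┃                           ┃
        ┃                           ┃
        ┃                           ┃
        ┃                           ┃
        ┗━━━━━━━━━━━━━━━━━━━━━━━━━━━┛
━━━━━━━━━━━━━━━━━━━━━━━━━━━━┓        
Spreadsheet                 ┃        
────────────────────────────┨        
1:                          ┃        
━━━━━━━━━━━━━━━━━━━━━┓C     ┃        
odal                 ┃------┃        
─────────────────────┨17.92 ┃        
itecture handles netw┃    0 ┃        
itecture processes me┃    0 ┃        
em transforms log ent┃    0 ┃        


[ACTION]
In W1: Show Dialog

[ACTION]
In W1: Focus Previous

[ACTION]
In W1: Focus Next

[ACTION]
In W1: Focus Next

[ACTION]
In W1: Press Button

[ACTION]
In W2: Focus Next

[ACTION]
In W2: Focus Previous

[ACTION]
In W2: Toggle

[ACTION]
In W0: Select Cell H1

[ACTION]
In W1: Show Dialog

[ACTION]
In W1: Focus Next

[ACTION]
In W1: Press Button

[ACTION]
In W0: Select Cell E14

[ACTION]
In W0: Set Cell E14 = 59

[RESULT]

        ┃  Admin:      [x]          ┃
        ┃  Notify:     [ ]          ┃
        ┃  Name:       [Bob        ]┃
        ┃                           ┃
        ┃                           ┃
        ┃                           ┃
        ┃                           ┃
        ┃                           ┃
        ┃                           ┃
        ┃                           ┃
        ┃                           ┃
        ┃                           ┃
        ┗━━━━━━━━━━━━━━━━━━━━━━━━━━━┛
━━━━━━━━━━━━━━━━━━━━━━━━━━━━┓        
Spreadsheet                 ┃        
────────────────────────────┨        
14: 59                      ┃        
━━━━━━━━━━━━━━━━━━━━━┓C     ┃        
odal                 ┃------┃        
─────────────────────┨17.92 ┃        
itecture handles netw┃    0 ┃        
itecture processes me┃    0 ┃        
em transforms log ent┃    0 ┃        


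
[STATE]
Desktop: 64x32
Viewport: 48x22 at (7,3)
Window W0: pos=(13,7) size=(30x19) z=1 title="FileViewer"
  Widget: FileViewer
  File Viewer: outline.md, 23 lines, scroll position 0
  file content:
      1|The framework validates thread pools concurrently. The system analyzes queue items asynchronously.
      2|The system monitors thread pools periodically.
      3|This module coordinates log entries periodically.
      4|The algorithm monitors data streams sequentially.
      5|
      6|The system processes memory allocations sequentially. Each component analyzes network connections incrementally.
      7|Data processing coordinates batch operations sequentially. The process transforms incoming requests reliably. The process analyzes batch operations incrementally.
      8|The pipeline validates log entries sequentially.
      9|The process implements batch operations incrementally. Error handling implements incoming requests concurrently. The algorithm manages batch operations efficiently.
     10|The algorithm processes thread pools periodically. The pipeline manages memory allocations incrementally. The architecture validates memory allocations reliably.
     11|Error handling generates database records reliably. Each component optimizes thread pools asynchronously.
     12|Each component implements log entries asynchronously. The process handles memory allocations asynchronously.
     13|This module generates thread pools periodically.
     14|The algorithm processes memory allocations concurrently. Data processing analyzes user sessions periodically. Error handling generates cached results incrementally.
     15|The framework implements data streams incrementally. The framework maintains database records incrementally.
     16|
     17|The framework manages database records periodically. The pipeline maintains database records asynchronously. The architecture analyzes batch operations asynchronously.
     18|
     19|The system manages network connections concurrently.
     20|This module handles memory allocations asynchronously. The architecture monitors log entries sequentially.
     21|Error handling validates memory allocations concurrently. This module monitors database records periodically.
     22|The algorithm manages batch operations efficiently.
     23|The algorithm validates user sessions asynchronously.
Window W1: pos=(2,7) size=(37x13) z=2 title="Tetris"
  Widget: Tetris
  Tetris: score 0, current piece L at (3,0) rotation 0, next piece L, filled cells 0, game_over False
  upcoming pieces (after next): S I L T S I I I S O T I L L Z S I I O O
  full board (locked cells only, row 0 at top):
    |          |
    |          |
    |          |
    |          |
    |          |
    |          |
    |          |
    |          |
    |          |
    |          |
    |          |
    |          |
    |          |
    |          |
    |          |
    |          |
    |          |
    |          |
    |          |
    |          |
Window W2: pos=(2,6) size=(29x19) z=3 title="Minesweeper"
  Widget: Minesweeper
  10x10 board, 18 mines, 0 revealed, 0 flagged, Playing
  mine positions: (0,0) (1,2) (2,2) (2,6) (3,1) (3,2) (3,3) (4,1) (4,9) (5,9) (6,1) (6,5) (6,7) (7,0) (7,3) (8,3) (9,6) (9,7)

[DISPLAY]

                                                
                                                
                                                
━━━━━━━━━━━━━━━━━━━━━━━┓                        
esweeper               ┃━━━━━━━┓━━━┓            
───────────────────────┨       ┃   ┃            
■■■■■■                 ┃───────┨───┨            
■■■■■■                 ┃       ┃hr▲┃            
■■■■■■                 ┃       ┃d █┃            
■■■■■■                 ┃       ┃og░┃            
■■■■■■                 ┃       ┃ta░┃            
■■■■■■                 ┃       ┃  ░┃            
■■■■■■                 ┃       ┃ry░┃            
■■■■■■                 ┃       ┃es░┃            
■■■■■■                 ┃       ┃g ░┃            
■■■■■■                 ┃       ┃tc░┃            
                       ┃━━━━━━━┛hr░┃            
                       ┃nerates da░┃            
                       ┃plements l░┃            
                       ┃ates threa░┃            
                       ┃cesses mem░┃            
━━━━━━━━━━━━━━━━━━━━━━━┛lements da▼┃            


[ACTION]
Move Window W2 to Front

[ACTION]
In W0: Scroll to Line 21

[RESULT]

                                                
                                                
                                                
━━━━━━━━━━━━━━━━━━━━━━━┓                        
esweeper               ┃━━━━━━━┓━━━┓            
───────────────────────┨       ┃   ┃            
■■■■■■                 ┃───────┨───┨            
■■■■■■                 ┃       ┃tc▲┃            
■■■■■■                 ┃       ┃hr░┃            
■■■■■■                 ┃       ┃da░┃            
■■■■■■                 ┃       ┃ l░┃            
■■■■■■                 ┃       ┃ea░┃            
■■■■■■                 ┃       ┃em░┃            
■■■■■■                 ┃       ┃da░┃            
■■■■■■                 ┃       ┃  ░┃            
■■■■■■                 ┃       ┃ab░┃            
                       ┃━━━━━━━┛  ░┃            
                       ┃s network ░┃            
                       ┃es memory ░┃            
                       ┃lidates me░┃            
                       ┃ages batch█┃            
━━━━━━━━━━━━━━━━━━━━━━━┛idates use▼┃            


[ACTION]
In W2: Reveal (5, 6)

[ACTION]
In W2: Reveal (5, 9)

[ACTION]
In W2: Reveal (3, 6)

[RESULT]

                                                
                                                
                                                
━━━━━━━━━━━━━━━━━━━━━━━┓                        
esweeper               ┃━━━━━━━┓━━━┓            
───────────────────────┨       ┃   ┃            
■■■■■■                 ┃───────┨───┨            
■■■■■■                 ┃       ┃tc▲┃            
■■✹■■■                 ┃       ┃hr░┃            
■■■■■■                 ┃       ┃da░┃            
■■■■■✹                 ┃       ┃ l░┃            
■■2■■✹                 ┃       ┃ea░┃            
■✹■✹■■                 ┃       ┃em░┃            
■■■■■■                 ┃       ┃da░┃            
■■■■■■                 ┃       ┃  ░┃            
■■✹✹■■                 ┃       ┃ab░┃            
                       ┃━━━━━━━┛  ░┃            
                       ┃s network ░┃            
                       ┃es memory ░┃            
                       ┃lidates me░┃            
                       ┃ages batch█┃            
━━━━━━━━━━━━━━━━━━━━━━━┛idates use▼┃            


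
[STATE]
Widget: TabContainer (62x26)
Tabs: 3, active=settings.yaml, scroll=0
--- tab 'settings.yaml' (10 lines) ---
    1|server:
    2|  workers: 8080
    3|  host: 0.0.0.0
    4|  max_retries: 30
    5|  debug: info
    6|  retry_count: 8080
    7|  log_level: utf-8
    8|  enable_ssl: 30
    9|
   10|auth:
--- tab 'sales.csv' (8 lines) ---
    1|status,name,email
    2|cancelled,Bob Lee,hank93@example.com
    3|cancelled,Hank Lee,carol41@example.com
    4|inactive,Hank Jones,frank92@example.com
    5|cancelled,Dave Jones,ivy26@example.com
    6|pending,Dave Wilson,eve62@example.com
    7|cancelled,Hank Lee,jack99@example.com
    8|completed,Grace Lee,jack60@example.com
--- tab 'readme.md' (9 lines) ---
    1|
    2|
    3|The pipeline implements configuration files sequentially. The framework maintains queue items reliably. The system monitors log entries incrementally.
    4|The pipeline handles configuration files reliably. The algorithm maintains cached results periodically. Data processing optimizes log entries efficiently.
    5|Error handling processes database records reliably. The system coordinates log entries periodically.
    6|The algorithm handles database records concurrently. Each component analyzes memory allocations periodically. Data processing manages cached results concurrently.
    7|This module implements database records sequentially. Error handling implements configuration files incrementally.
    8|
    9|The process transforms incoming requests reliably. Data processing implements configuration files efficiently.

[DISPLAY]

[settings.yaml]│ sales.csv │ readme.md                        
──────────────────────────────────────────────────────────────
server:                                                       
  workers: 8080                                               
  host: 0.0.0.0                                               
  max_retries: 30                                             
  debug: info                                                 
  retry_count: 8080                                           
  log_level: utf-8                                            
  enable_ssl: 30                                              
                                                              
auth:                                                         
                                                              
                                                              
                                                              
                                                              
                                                              
                                                              
                                                              
                                                              
                                                              
                                                              
                                                              
                                                              
                                                              
                                                              


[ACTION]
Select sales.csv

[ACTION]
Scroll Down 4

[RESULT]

 settings.yaml │[sales.csv]│ readme.md                        
──────────────────────────────────────────────────────────────
cancelled,Dave Jones,ivy26@example.com                        
pending,Dave Wilson,eve62@example.com                         
cancelled,Hank Lee,jack99@example.com                         
completed,Grace Lee,jack60@example.com                        
                                                              
                                                              
                                                              
                                                              
                                                              
                                                              
                                                              
                                                              
                                                              
                                                              
                                                              
                                                              
                                                              
                                                              
                                                              
                                                              
                                                              
                                                              
                                                              
                                                              


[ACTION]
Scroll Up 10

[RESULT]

 settings.yaml │[sales.csv]│ readme.md                        
──────────────────────────────────────────────────────────────
status,name,email                                             
cancelled,Bob Lee,hank93@example.com                          
cancelled,Hank Lee,carol41@example.com                        
inactive,Hank Jones,frank92@example.com                       
cancelled,Dave Jones,ivy26@example.com                        
pending,Dave Wilson,eve62@example.com                         
cancelled,Hank Lee,jack99@example.com                         
completed,Grace Lee,jack60@example.com                        
                                                              
                                                              
                                                              
                                                              
                                                              
                                                              
                                                              
                                                              
                                                              
                                                              
                                                              
                                                              
                                                              
                                                              
                                                              
                                                              


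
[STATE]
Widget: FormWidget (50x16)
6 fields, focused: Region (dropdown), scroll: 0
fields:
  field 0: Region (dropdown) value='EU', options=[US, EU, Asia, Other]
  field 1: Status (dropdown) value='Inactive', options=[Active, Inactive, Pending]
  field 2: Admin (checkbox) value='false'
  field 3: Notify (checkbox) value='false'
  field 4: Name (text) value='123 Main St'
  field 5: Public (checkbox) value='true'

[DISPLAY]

> Region:     [EU                               ▼]
  Status:     [Inactive                         ▼]
  Admin:      [ ]                                 
  Notify:     [ ]                                 
  Name:       [123 Main St                       ]
  Public:     [x]                                 
                                                  
                                                  
                                                  
                                                  
                                                  
                                                  
                                                  
                                                  
                                                  
                                                  


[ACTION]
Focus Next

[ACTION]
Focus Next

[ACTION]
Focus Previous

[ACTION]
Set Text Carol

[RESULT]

  Region:     [EU                               ▼]
> Status:     [Inactive                         ▼]
  Admin:      [ ]                                 
  Notify:     [ ]                                 
  Name:       [123 Main St                       ]
  Public:     [x]                                 
                                                  
                                                  
                                                  
                                                  
                                                  
                                                  
                                                  
                                                  
                                                  
                                                  


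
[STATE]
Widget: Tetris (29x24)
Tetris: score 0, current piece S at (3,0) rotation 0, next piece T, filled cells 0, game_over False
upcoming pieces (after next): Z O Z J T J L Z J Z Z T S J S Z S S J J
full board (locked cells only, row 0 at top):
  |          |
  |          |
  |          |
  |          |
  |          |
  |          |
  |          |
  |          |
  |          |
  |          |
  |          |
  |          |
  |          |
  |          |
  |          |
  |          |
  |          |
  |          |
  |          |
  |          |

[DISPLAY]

    ░░    │Next:             
   ░░     │ ▒                
          │▒▒▒               
          │                  
          │                  
          │                  
          │Score:            
          │0                 
          │                  
          │                  
          │                  
          │                  
          │                  
          │                  
          │                  
          │                  
          │                  
          │                  
          │                  
          │                  
          │                  
          │                  
          │                  
          │                  


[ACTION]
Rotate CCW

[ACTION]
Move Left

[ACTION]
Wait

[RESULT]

          │Next:             
  ░       │ ▒                
  ░░      │▒▒▒               
   ░      │                  
          │                  
          │                  
          │Score:            
          │0                 
          │                  
          │                  
          │                  
          │                  
          │                  
          │                  
          │                  
          │                  
          │                  
          │                  
          │                  
          │                  
          │                  
          │                  
          │                  
          │                  


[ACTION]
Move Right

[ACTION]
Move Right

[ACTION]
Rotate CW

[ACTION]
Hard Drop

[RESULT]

    ▒     │Next:             
   ▒▒▒    │▓▓                
          │ ▓▓               
          │                  
          │                  
          │                  
          │Score:            
          │0                 
          │                  
          │                  
          │                  
          │                  
          │                  
          │                  
          │                  
          │                  
          │                  
          │                  
     ░░   │                  
    ░░    │                  
          │                  
          │                  
          │                  
          │                  


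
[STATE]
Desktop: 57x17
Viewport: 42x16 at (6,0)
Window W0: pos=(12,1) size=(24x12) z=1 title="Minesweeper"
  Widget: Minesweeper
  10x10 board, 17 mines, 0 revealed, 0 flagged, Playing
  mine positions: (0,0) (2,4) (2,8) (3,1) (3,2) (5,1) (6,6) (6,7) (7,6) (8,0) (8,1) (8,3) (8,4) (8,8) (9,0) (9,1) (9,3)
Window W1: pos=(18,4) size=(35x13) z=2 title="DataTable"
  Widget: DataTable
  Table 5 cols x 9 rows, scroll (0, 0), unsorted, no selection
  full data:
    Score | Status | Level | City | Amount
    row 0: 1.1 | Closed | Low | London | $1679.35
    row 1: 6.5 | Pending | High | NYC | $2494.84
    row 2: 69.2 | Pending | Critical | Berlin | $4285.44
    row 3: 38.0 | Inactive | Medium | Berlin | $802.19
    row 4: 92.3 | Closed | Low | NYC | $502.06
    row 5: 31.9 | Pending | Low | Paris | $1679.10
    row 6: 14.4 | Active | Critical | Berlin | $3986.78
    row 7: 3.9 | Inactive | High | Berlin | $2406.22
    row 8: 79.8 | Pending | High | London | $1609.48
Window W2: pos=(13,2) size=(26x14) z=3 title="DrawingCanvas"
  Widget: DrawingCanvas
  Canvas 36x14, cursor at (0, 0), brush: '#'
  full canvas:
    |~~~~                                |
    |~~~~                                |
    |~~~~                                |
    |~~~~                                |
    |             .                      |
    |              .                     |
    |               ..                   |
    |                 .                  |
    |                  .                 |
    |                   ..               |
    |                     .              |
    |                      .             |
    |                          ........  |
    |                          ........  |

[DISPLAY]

                                          
      ┏━━━━━━━━━━━━━━━━━━━━━━┓            
      ┃┏━━━━━━━━━━━━━━━━━━━━━━━━┓         
      ┠┃ DrawingCanvas          ┃         
      ┃┠────────────────────────┨━━━━━━━━━
      ┃┃~~~~                    ┃         
      ┃┃~~~~                    ┃─────────
      ┃┃~~~~                    ┃   │City 
      ┃┃~~~~                    ┃───┼─────
      ┃┃             .          ┃   │Londo
      ┃┃              .         ┃   │NYC  
      ┃┃               ..       ┃cal│Berli
      ┗┃                 .      ┃m  │Berli
       ┃                  .     ┃   │NYC  
       ┃                   ..   ┃   │Paris
       ┗━━━━━━━━━━━━━━━━━━━━━━━━┛cal│Berli


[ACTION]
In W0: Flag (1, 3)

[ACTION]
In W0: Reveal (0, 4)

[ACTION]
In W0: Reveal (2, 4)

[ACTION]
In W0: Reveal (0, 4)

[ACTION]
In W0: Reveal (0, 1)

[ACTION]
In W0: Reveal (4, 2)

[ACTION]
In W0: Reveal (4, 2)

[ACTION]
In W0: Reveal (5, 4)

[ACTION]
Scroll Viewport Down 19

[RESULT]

      ┏━━━━━━━━━━━━━━━━━━━━━━┓            
      ┃┏━━━━━━━━━━━━━━━━━━━━━━━━┓         
      ┠┃ DrawingCanvas          ┃         
      ┃┠────────────────────────┨━━━━━━━━━
      ┃┃~~~~                    ┃         
      ┃┃~~~~                    ┃─────────
      ┃┃~~~~                    ┃   │City 
      ┃┃~~~~                    ┃───┼─────
      ┃┃             .          ┃   │Londo
      ┃┃              .         ┃   │NYC  
      ┃┃               ..       ┃cal│Berli
      ┗┃                 .      ┃m  │Berli
       ┃                  .     ┃   │NYC  
       ┃                   ..   ┃   │Paris
       ┗━━━━━━━━━━━━━━━━━━━━━━━━┛cal│Berli
            ┗━━━━━━━━━━━━━━━━━━━━━━━━━━━━━
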